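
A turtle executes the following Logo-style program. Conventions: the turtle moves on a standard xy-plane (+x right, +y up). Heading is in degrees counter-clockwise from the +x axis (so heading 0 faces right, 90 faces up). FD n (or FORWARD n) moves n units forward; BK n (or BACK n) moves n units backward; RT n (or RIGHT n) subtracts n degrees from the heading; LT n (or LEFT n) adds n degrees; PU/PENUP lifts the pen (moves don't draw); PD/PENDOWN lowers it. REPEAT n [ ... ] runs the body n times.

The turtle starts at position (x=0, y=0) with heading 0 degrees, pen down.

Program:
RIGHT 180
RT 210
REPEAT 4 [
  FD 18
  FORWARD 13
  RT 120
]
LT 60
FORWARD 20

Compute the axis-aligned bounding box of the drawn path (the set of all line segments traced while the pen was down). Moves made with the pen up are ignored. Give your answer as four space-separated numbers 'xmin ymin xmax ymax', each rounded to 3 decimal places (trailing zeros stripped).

Answer: 0 -35.5 26.847 0

Derivation:
Executing turtle program step by step:
Start: pos=(0,0), heading=0, pen down
RT 180: heading 0 -> 180
RT 210: heading 180 -> 330
REPEAT 4 [
  -- iteration 1/4 --
  FD 18: (0,0) -> (15.588,-9) [heading=330, draw]
  FD 13: (15.588,-9) -> (26.847,-15.5) [heading=330, draw]
  RT 120: heading 330 -> 210
  -- iteration 2/4 --
  FD 18: (26.847,-15.5) -> (11.258,-24.5) [heading=210, draw]
  FD 13: (11.258,-24.5) -> (0,-31) [heading=210, draw]
  RT 120: heading 210 -> 90
  -- iteration 3/4 --
  FD 18: (0,-31) -> (0,-13) [heading=90, draw]
  FD 13: (0,-13) -> (0,0) [heading=90, draw]
  RT 120: heading 90 -> 330
  -- iteration 4/4 --
  FD 18: (0,0) -> (15.588,-9) [heading=330, draw]
  FD 13: (15.588,-9) -> (26.847,-15.5) [heading=330, draw]
  RT 120: heading 330 -> 210
]
LT 60: heading 210 -> 270
FD 20: (26.847,-15.5) -> (26.847,-35.5) [heading=270, draw]
Final: pos=(26.847,-35.5), heading=270, 9 segment(s) drawn

Segment endpoints: x in {0, 0, 0, 0, 11.258, 15.588, 15.588, 26.847, 26.847, 26.847}, y in {-35.5, -31, -24.5, -15.5, -15.5, -13, -9, -9, 0, 0}
xmin=0, ymin=-35.5, xmax=26.847, ymax=0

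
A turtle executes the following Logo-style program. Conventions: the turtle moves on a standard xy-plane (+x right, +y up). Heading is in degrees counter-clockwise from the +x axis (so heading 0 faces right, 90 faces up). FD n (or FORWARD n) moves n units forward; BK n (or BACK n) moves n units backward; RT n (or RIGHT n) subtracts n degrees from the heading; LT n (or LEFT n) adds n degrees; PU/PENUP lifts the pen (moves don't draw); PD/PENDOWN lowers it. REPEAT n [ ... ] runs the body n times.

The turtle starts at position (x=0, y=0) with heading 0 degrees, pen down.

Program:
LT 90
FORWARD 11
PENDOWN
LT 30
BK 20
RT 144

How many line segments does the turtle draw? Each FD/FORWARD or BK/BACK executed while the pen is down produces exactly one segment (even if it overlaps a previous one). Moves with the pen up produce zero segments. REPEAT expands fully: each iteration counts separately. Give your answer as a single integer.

Executing turtle program step by step:
Start: pos=(0,0), heading=0, pen down
LT 90: heading 0 -> 90
FD 11: (0,0) -> (0,11) [heading=90, draw]
PD: pen down
LT 30: heading 90 -> 120
BK 20: (0,11) -> (10,-6.321) [heading=120, draw]
RT 144: heading 120 -> 336
Final: pos=(10,-6.321), heading=336, 2 segment(s) drawn
Segments drawn: 2

Answer: 2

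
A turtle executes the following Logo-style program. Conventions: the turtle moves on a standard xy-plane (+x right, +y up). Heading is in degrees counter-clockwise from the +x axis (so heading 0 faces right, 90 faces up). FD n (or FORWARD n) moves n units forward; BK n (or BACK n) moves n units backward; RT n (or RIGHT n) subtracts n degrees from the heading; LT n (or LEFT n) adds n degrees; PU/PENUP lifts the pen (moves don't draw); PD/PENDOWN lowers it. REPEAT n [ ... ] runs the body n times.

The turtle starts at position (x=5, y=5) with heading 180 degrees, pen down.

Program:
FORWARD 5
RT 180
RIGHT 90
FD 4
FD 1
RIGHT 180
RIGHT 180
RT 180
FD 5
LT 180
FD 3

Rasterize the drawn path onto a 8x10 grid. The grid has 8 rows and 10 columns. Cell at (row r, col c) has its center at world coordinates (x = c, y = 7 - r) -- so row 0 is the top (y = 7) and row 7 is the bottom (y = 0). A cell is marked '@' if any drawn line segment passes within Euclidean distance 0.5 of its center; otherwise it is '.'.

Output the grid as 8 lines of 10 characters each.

Segment 0: (5,5) -> (0,5)
Segment 1: (0,5) -> (0,1)
Segment 2: (0,1) -> (0,0)
Segment 3: (0,0) -> (-0,5)
Segment 4: (-0,5) -> (-0,2)

Answer: ..........
..........
@@@@@@....
@.........
@.........
@.........
@.........
@.........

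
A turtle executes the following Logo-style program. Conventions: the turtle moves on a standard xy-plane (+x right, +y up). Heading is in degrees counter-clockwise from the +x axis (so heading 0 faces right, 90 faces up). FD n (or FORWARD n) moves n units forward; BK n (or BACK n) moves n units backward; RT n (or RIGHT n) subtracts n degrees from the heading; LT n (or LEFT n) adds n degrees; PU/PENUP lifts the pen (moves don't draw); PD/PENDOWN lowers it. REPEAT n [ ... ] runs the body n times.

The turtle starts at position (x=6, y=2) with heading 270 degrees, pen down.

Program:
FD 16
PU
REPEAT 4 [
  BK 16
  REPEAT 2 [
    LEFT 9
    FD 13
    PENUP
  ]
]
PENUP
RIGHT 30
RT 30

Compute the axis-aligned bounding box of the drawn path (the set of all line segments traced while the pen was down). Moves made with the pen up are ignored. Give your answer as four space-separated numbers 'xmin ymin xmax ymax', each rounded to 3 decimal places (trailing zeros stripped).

Executing turtle program step by step:
Start: pos=(6,2), heading=270, pen down
FD 16: (6,2) -> (6,-14) [heading=270, draw]
PU: pen up
REPEAT 4 [
  -- iteration 1/4 --
  BK 16: (6,-14) -> (6,2) [heading=270, move]
  REPEAT 2 [
    -- iteration 1/2 --
    LT 9: heading 270 -> 279
    FD 13: (6,2) -> (8.034,-10.84) [heading=279, move]
    PU: pen up
    -- iteration 2/2 --
    LT 9: heading 279 -> 288
    FD 13: (8.034,-10.84) -> (12.051,-23.204) [heading=288, move]
    PU: pen up
  ]
  -- iteration 2/4 --
  BK 16: (12.051,-23.204) -> (7.107,-7.987) [heading=288, move]
  REPEAT 2 [
    -- iteration 1/2 --
    LT 9: heading 288 -> 297
    FD 13: (7.107,-7.987) -> (13.008,-19.57) [heading=297, move]
    PU: pen up
    -- iteration 2/2 --
    LT 9: heading 297 -> 306
    FD 13: (13.008,-19.57) -> (20.65,-30.087) [heading=306, move]
    PU: pen up
  ]
  -- iteration 3/4 --
  BK 16: (20.65,-30.087) -> (11.245,-17.143) [heading=306, move]
  REPEAT 2 [
    -- iteration 1/2 --
    LT 9: heading 306 -> 315
    FD 13: (11.245,-17.143) -> (20.438,-26.335) [heading=315, move]
    PU: pen up
    -- iteration 2/2 --
    LT 9: heading 315 -> 324
    FD 13: (20.438,-26.335) -> (30.955,-33.976) [heading=324, move]
    PU: pen up
  ]
  -- iteration 4/4 --
  BK 16: (30.955,-33.976) -> (18.01,-24.572) [heading=324, move]
  REPEAT 2 [
    -- iteration 1/2 --
    LT 9: heading 324 -> 333
    FD 13: (18.01,-24.572) -> (29.594,-30.474) [heading=333, move]
    PU: pen up
    -- iteration 2/2 --
    LT 9: heading 333 -> 342
    FD 13: (29.594,-30.474) -> (41.957,-34.491) [heading=342, move]
    PU: pen up
  ]
]
PU: pen up
RT 30: heading 342 -> 312
RT 30: heading 312 -> 282
Final: pos=(41.957,-34.491), heading=282, 1 segment(s) drawn

Segment endpoints: x in {6, 6}, y in {-14, 2}
xmin=6, ymin=-14, xmax=6, ymax=2

Answer: 6 -14 6 2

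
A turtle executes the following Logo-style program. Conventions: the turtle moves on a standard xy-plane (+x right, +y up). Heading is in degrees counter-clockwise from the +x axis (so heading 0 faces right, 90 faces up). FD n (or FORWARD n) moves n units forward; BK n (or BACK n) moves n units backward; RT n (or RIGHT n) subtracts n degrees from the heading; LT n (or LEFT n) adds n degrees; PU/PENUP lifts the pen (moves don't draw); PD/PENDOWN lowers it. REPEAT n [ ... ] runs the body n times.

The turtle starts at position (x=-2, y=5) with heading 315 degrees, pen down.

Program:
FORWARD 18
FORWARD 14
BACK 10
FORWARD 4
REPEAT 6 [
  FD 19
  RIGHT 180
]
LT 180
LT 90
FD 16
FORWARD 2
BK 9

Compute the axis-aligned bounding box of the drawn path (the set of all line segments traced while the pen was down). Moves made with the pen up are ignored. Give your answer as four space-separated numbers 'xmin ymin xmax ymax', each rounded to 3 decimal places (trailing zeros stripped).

Executing turtle program step by step:
Start: pos=(-2,5), heading=315, pen down
FD 18: (-2,5) -> (10.728,-7.728) [heading=315, draw]
FD 14: (10.728,-7.728) -> (20.627,-17.627) [heading=315, draw]
BK 10: (20.627,-17.627) -> (13.556,-10.556) [heading=315, draw]
FD 4: (13.556,-10.556) -> (16.385,-13.385) [heading=315, draw]
REPEAT 6 [
  -- iteration 1/6 --
  FD 19: (16.385,-13.385) -> (29.82,-26.82) [heading=315, draw]
  RT 180: heading 315 -> 135
  -- iteration 2/6 --
  FD 19: (29.82,-26.82) -> (16.385,-13.385) [heading=135, draw]
  RT 180: heading 135 -> 315
  -- iteration 3/6 --
  FD 19: (16.385,-13.385) -> (29.82,-26.82) [heading=315, draw]
  RT 180: heading 315 -> 135
  -- iteration 4/6 --
  FD 19: (29.82,-26.82) -> (16.385,-13.385) [heading=135, draw]
  RT 180: heading 135 -> 315
  -- iteration 5/6 --
  FD 19: (16.385,-13.385) -> (29.82,-26.82) [heading=315, draw]
  RT 180: heading 315 -> 135
  -- iteration 6/6 --
  FD 19: (29.82,-26.82) -> (16.385,-13.385) [heading=135, draw]
  RT 180: heading 135 -> 315
]
LT 180: heading 315 -> 135
LT 90: heading 135 -> 225
FD 16: (16.385,-13.385) -> (5.071,-24.698) [heading=225, draw]
FD 2: (5.071,-24.698) -> (3.657,-26.113) [heading=225, draw]
BK 9: (3.657,-26.113) -> (10.021,-19.749) [heading=225, draw]
Final: pos=(10.021,-19.749), heading=225, 13 segment(s) drawn

Segment endpoints: x in {-2, 3.657, 5.071, 10.021, 10.728, 13.556, 16.385, 16.385, 16.385, 20.627, 29.82}, y in {-26.82, -26.113, -24.698, -19.749, -17.627, -13.385, -13.385, -13.385, -13.385, -10.556, -7.728, 5}
xmin=-2, ymin=-26.82, xmax=29.82, ymax=5

Answer: -2 -26.82 29.82 5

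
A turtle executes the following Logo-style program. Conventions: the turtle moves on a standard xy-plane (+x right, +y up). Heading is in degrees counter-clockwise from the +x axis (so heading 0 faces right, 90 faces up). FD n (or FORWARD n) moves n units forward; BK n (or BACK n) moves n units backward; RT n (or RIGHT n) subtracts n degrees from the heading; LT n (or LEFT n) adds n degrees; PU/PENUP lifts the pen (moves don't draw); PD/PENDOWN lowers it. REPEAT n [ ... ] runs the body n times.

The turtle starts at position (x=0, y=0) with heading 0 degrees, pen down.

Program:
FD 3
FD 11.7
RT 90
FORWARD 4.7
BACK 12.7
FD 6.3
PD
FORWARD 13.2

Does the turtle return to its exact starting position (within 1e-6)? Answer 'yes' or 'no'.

Executing turtle program step by step:
Start: pos=(0,0), heading=0, pen down
FD 3: (0,0) -> (3,0) [heading=0, draw]
FD 11.7: (3,0) -> (14.7,0) [heading=0, draw]
RT 90: heading 0 -> 270
FD 4.7: (14.7,0) -> (14.7,-4.7) [heading=270, draw]
BK 12.7: (14.7,-4.7) -> (14.7,8) [heading=270, draw]
FD 6.3: (14.7,8) -> (14.7,1.7) [heading=270, draw]
PD: pen down
FD 13.2: (14.7,1.7) -> (14.7,-11.5) [heading=270, draw]
Final: pos=(14.7,-11.5), heading=270, 6 segment(s) drawn

Start position: (0, 0)
Final position: (14.7, -11.5)
Distance = 18.664; >= 1e-6 -> NOT closed

Answer: no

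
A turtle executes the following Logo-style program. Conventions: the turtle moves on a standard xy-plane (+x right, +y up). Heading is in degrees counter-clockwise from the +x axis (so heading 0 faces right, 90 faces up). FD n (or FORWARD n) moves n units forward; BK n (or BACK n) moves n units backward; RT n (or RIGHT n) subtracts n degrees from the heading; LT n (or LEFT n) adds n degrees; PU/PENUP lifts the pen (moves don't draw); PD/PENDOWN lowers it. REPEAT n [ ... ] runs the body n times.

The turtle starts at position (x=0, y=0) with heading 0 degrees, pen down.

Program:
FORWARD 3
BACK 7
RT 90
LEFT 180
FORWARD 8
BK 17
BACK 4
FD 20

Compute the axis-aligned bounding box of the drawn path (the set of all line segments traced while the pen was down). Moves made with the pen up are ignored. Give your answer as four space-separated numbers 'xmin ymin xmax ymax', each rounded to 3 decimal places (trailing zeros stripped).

Executing turtle program step by step:
Start: pos=(0,0), heading=0, pen down
FD 3: (0,0) -> (3,0) [heading=0, draw]
BK 7: (3,0) -> (-4,0) [heading=0, draw]
RT 90: heading 0 -> 270
LT 180: heading 270 -> 90
FD 8: (-4,0) -> (-4,8) [heading=90, draw]
BK 17: (-4,8) -> (-4,-9) [heading=90, draw]
BK 4: (-4,-9) -> (-4,-13) [heading=90, draw]
FD 20: (-4,-13) -> (-4,7) [heading=90, draw]
Final: pos=(-4,7), heading=90, 6 segment(s) drawn

Segment endpoints: x in {-4, -4, -4, 0, 3}, y in {-13, -9, 0, 7, 8}
xmin=-4, ymin=-13, xmax=3, ymax=8

Answer: -4 -13 3 8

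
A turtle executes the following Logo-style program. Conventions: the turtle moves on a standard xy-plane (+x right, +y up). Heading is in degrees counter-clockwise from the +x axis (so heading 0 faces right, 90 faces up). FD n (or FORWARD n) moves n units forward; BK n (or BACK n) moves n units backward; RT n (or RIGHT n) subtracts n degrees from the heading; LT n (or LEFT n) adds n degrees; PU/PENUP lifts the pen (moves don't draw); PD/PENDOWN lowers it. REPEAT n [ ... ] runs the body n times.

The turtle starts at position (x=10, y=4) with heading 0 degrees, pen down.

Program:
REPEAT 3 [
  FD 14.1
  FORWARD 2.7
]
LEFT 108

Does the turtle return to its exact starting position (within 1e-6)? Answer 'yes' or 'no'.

Answer: no

Derivation:
Executing turtle program step by step:
Start: pos=(10,4), heading=0, pen down
REPEAT 3 [
  -- iteration 1/3 --
  FD 14.1: (10,4) -> (24.1,4) [heading=0, draw]
  FD 2.7: (24.1,4) -> (26.8,4) [heading=0, draw]
  -- iteration 2/3 --
  FD 14.1: (26.8,4) -> (40.9,4) [heading=0, draw]
  FD 2.7: (40.9,4) -> (43.6,4) [heading=0, draw]
  -- iteration 3/3 --
  FD 14.1: (43.6,4) -> (57.7,4) [heading=0, draw]
  FD 2.7: (57.7,4) -> (60.4,4) [heading=0, draw]
]
LT 108: heading 0 -> 108
Final: pos=(60.4,4), heading=108, 6 segment(s) drawn

Start position: (10, 4)
Final position: (60.4, 4)
Distance = 50.4; >= 1e-6 -> NOT closed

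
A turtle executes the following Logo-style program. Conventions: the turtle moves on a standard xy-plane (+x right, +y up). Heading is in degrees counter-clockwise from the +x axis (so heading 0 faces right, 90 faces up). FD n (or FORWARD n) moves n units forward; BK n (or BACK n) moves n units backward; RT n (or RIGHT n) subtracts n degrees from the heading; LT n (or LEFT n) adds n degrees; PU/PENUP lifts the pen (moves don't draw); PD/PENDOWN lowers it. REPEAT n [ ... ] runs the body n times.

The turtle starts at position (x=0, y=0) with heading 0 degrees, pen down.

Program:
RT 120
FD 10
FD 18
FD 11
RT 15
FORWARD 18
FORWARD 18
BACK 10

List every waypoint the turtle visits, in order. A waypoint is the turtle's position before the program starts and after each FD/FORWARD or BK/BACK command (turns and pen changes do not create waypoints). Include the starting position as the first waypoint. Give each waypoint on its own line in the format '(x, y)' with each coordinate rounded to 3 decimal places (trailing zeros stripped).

Answer: (0, 0)
(-5, -8.66)
(-14, -24.249)
(-19.5, -33.775)
(-32.228, -46.503)
(-44.956, -59.231)
(-37.885, -52.16)

Derivation:
Executing turtle program step by step:
Start: pos=(0,0), heading=0, pen down
RT 120: heading 0 -> 240
FD 10: (0,0) -> (-5,-8.66) [heading=240, draw]
FD 18: (-5,-8.66) -> (-14,-24.249) [heading=240, draw]
FD 11: (-14,-24.249) -> (-19.5,-33.775) [heading=240, draw]
RT 15: heading 240 -> 225
FD 18: (-19.5,-33.775) -> (-32.228,-46.503) [heading=225, draw]
FD 18: (-32.228,-46.503) -> (-44.956,-59.231) [heading=225, draw]
BK 10: (-44.956,-59.231) -> (-37.885,-52.16) [heading=225, draw]
Final: pos=(-37.885,-52.16), heading=225, 6 segment(s) drawn
Waypoints (7 total):
(0, 0)
(-5, -8.66)
(-14, -24.249)
(-19.5, -33.775)
(-32.228, -46.503)
(-44.956, -59.231)
(-37.885, -52.16)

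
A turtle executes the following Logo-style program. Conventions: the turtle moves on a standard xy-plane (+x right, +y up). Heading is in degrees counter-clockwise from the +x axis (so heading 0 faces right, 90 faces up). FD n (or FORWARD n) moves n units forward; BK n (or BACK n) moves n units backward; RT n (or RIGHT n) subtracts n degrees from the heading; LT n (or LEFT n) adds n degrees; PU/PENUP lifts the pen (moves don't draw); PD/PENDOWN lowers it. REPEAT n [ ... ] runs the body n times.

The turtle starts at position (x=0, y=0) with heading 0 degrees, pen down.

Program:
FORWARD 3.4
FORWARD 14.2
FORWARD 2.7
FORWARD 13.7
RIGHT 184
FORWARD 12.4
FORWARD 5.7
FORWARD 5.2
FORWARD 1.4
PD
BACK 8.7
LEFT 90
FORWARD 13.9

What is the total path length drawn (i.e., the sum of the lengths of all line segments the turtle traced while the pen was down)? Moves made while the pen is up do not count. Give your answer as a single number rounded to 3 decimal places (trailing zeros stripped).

Executing turtle program step by step:
Start: pos=(0,0), heading=0, pen down
FD 3.4: (0,0) -> (3.4,0) [heading=0, draw]
FD 14.2: (3.4,0) -> (17.6,0) [heading=0, draw]
FD 2.7: (17.6,0) -> (20.3,0) [heading=0, draw]
FD 13.7: (20.3,0) -> (34,0) [heading=0, draw]
RT 184: heading 0 -> 176
FD 12.4: (34,0) -> (21.63,0.865) [heading=176, draw]
FD 5.7: (21.63,0.865) -> (15.944,1.263) [heading=176, draw]
FD 5.2: (15.944,1.263) -> (10.757,1.625) [heading=176, draw]
FD 1.4: (10.757,1.625) -> (9.36,1.723) [heading=176, draw]
PD: pen down
BK 8.7: (9.36,1.723) -> (18.039,1.116) [heading=176, draw]
LT 90: heading 176 -> 266
FD 13.9: (18.039,1.116) -> (17.069,-12.75) [heading=266, draw]
Final: pos=(17.069,-12.75), heading=266, 10 segment(s) drawn

Segment lengths:
  seg 1: (0,0) -> (3.4,0), length = 3.4
  seg 2: (3.4,0) -> (17.6,0), length = 14.2
  seg 3: (17.6,0) -> (20.3,0), length = 2.7
  seg 4: (20.3,0) -> (34,0), length = 13.7
  seg 5: (34,0) -> (21.63,0.865), length = 12.4
  seg 6: (21.63,0.865) -> (15.944,1.263), length = 5.7
  seg 7: (15.944,1.263) -> (10.757,1.625), length = 5.2
  seg 8: (10.757,1.625) -> (9.36,1.723), length = 1.4
  seg 9: (9.36,1.723) -> (18.039,1.116), length = 8.7
  seg 10: (18.039,1.116) -> (17.069,-12.75), length = 13.9
Total = 81.3

Answer: 81.3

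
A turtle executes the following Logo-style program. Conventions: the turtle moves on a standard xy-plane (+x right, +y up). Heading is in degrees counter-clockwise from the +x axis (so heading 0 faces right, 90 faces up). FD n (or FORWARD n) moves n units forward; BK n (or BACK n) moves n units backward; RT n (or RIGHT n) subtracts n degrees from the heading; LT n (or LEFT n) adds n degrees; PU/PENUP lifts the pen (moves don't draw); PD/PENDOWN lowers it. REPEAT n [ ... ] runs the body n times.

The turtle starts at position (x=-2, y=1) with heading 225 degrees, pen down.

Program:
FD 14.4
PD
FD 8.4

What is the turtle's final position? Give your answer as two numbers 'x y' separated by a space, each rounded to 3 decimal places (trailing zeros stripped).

Executing turtle program step by step:
Start: pos=(-2,1), heading=225, pen down
FD 14.4: (-2,1) -> (-12.182,-9.182) [heading=225, draw]
PD: pen down
FD 8.4: (-12.182,-9.182) -> (-18.122,-15.122) [heading=225, draw]
Final: pos=(-18.122,-15.122), heading=225, 2 segment(s) drawn

Answer: -18.122 -15.122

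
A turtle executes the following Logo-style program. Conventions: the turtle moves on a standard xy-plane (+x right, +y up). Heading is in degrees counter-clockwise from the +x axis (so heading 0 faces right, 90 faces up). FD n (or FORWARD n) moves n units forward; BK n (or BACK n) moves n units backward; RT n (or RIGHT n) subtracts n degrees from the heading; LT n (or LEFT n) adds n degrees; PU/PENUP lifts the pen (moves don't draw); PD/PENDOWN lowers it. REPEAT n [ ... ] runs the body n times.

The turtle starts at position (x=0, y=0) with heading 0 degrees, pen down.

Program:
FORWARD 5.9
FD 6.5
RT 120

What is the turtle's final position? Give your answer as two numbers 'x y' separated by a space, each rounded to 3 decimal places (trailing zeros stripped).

Answer: 12.4 0

Derivation:
Executing turtle program step by step:
Start: pos=(0,0), heading=0, pen down
FD 5.9: (0,0) -> (5.9,0) [heading=0, draw]
FD 6.5: (5.9,0) -> (12.4,0) [heading=0, draw]
RT 120: heading 0 -> 240
Final: pos=(12.4,0), heading=240, 2 segment(s) drawn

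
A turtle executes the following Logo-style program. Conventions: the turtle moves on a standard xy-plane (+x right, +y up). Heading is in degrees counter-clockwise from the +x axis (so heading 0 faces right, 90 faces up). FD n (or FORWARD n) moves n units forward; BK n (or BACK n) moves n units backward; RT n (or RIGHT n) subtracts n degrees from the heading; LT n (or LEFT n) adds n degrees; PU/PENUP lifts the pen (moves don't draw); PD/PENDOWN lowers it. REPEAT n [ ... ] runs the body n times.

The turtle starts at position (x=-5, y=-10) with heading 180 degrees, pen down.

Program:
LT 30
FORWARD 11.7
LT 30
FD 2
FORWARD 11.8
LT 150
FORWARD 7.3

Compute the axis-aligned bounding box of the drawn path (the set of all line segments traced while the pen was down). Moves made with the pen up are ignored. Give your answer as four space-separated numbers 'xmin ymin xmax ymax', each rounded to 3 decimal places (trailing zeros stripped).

Answer: -22.032 -27.801 -5 -10

Derivation:
Executing turtle program step by step:
Start: pos=(-5,-10), heading=180, pen down
LT 30: heading 180 -> 210
FD 11.7: (-5,-10) -> (-15.132,-15.85) [heading=210, draw]
LT 30: heading 210 -> 240
FD 2: (-15.132,-15.85) -> (-16.132,-17.582) [heading=240, draw]
FD 11.8: (-16.132,-17.582) -> (-22.032,-27.801) [heading=240, draw]
LT 150: heading 240 -> 30
FD 7.3: (-22.032,-27.801) -> (-15.711,-24.151) [heading=30, draw]
Final: pos=(-15.711,-24.151), heading=30, 4 segment(s) drawn

Segment endpoints: x in {-22.032, -16.132, -15.711, -15.132, -5}, y in {-27.801, -24.151, -17.582, -15.85, -10}
xmin=-22.032, ymin=-27.801, xmax=-5, ymax=-10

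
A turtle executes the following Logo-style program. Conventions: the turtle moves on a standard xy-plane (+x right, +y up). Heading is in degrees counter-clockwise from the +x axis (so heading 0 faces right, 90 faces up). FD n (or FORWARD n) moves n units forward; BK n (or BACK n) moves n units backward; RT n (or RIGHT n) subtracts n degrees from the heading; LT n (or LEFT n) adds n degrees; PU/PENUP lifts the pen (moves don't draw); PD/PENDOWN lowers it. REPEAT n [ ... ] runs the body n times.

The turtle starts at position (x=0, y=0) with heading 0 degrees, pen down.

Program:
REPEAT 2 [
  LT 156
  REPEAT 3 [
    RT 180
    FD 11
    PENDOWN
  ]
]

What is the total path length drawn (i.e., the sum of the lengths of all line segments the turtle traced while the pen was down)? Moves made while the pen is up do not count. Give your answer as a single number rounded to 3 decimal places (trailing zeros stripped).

Executing turtle program step by step:
Start: pos=(0,0), heading=0, pen down
REPEAT 2 [
  -- iteration 1/2 --
  LT 156: heading 0 -> 156
  REPEAT 3 [
    -- iteration 1/3 --
    RT 180: heading 156 -> 336
    FD 11: (0,0) -> (10.049,-4.474) [heading=336, draw]
    PD: pen down
    -- iteration 2/3 --
    RT 180: heading 336 -> 156
    FD 11: (10.049,-4.474) -> (0,0) [heading=156, draw]
    PD: pen down
    -- iteration 3/3 --
    RT 180: heading 156 -> 336
    FD 11: (0,0) -> (10.049,-4.474) [heading=336, draw]
    PD: pen down
  ]
  -- iteration 2/2 --
  LT 156: heading 336 -> 132
  REPEAT 3 [
    -- iteration 1/3 --
    RT 180: heading 132 -> 312
    FD 11: (10.049,-4.474) -> (17.409,-12.649) [heading=312, draw]
    PD: pen down
    -- iteration 2/3 --
    RT 180: heading 312 -> 132
    FD 11: (17.409,-12.649) -> (10.049,-4.474) [heading=132, draw]
    PD: pen down
    -- iteration 3/3 --
    RT 180: heading 132 -> 312
    FD 11: (10.049,-4.474) -> (17.409,-12.649) [heading=312, draw]
    PD: pen down
  ]
]
Final: pos=(17.409,-12.649), heading=312, 6 segment(s) drawn

Segment lengths:
  seg 1: (0,0) -> (10.049,-4.474), length = 11
  seg 2: (10.049,-4.474) -> (0,0), length = 11
  seg 3: (0,0) -> (10.049,-4.474), length = 11
  seg 4: (10.049,-4.474) -> (17.409,-12.649), length = 11
  seg 5: (17.409,-12.649) -> (10.049,-4.474), length = 11
  seg 6: (10.049,-4.474) -> (17.409,-12.649), length = 11
Total = 66

Answer: 66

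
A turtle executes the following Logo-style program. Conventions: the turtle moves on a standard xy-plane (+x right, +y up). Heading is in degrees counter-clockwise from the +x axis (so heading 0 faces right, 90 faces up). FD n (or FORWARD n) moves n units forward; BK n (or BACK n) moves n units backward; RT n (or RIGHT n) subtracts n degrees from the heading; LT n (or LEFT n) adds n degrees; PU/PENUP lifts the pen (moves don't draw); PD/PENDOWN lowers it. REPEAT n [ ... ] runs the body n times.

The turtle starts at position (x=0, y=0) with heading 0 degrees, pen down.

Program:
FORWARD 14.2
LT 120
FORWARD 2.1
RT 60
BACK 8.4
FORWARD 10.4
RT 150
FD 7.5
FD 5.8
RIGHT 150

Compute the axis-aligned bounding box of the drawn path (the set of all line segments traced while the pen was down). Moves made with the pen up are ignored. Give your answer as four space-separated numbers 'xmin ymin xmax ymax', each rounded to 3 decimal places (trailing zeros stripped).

Executing turtle program step by step:
Start: pos=(0,0), heading=0, pen down
FD 14.2: (0,0) -> (14.2,0) [heading=0, draw]
LT 120: heading 0 -> 120
FD 2.1: (14.2,0) -> (13.15,1.819) [heading=120, draw]
RT 60: heading 120 -> 60
BK 8.4: (13.15,1.819) -> (8.95,-5.456) [heading=60, draw]
FD 10.4: (8.95,-5.456) -> (14.15,3.551) [heading=60, draw]
RT 150: heading 60 -> 270
FD 7.5: (14.15,3.551) -> (14.15,-3.949) [heading=270, draw]
FD 5.8: (14.15,-3.949) -> (14.15,-9.749) [heading=270, draw]
RT 150: heading 270 -> 120
Final: pos=(14.15,-9.749), heading=120, 6 segment(s) drawn

Segment endpoints: x in {0, 8.95, 13.15, 14.15, 14.2}, y in {-9.749, -5.456, -3.949, 0, 1.819, 3.551}
xmin=0, ymin=-9.749, xmax=14.2, ymax=3.551

Answer: 0 -9.749 14.2 3.551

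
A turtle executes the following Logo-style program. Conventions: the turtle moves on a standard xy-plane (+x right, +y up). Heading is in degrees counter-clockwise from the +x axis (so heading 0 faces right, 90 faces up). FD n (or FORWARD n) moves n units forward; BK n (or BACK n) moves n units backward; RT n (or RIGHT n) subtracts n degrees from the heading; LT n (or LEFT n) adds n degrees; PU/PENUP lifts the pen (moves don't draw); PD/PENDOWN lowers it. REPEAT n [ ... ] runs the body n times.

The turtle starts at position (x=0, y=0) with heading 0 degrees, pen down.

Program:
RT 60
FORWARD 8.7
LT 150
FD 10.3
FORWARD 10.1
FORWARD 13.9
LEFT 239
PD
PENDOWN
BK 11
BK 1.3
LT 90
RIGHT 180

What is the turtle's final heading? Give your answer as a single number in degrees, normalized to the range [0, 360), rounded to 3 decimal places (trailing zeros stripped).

Executing turtle program step by step:
Start: pos=(0,0), heading=0, pen down
RT 60: heading 0 -> 300
FD 8.7: (0,0) -> (4.35,-7.534) [heading=300, draw]
LT 150: heading 300 -> 90
FD 10.3: (4.35,-7.534) -> (4.35,2.766) [heading=90, draw]
FD 10.1: (4.35,2.766) -> (4.35,12.866) [heading=90, draw]
FD 13.9: (4.35,12.866) -> (4.35,26.766) [heading=90, draw]
LT 239: heading 90 -> 329
PD: pen down
PD: pen down
BK 11: (4.35,26.766) -> (-5.079,32.431) [heading=329, draw]
BK 1.3: (-5.079,32.431) -> (-6.193,33.101) [heading=329, draw]
LT 90: heading 329 -> 59
RT 180: heading 59 -> 239
Final: pos=(-6.193,33.101), heading=239, 6 segment(s) drawn

Answer: 239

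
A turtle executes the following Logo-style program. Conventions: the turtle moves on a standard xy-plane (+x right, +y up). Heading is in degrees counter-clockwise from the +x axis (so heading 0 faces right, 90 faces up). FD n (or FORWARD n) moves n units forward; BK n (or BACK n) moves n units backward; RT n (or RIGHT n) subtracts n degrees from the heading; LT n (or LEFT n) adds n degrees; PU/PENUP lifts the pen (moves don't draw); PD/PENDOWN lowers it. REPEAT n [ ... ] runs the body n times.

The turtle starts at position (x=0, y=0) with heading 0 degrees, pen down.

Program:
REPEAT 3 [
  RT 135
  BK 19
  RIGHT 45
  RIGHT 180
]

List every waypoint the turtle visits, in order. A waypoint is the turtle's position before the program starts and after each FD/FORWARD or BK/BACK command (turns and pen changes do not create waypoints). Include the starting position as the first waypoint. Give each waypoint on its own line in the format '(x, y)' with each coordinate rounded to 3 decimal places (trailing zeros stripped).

Executing turtle program step by step:
Start: pos=(0,0), heading=0, pen down
REPEAT 3 [
  -- iteration 1/3 --
  RT 135: heading 0 -> 225
  BK 19: (0,0) -> (13.435,13.435) [heading=225, draw]
  RT 45: heading 225 -> 180
  RT 180: heading 180 -> 0
  -- iteration 2/3 --
  RT 135: heading 0 -> 225
  BK 19: (13.435,13.435) -> (26.87,26.87) [heading=225, draw]
  RT 45: heading 225 -> 180
  RT 180: heading 180 -> 0
  -- iteration 3/3 --
  RT 135: heading 0 -> 225
  BK 19: (26.87,26.87) -> (40.305,40.305) [heading=225, draw]
  RT 45: heading 225 -> 180
  RT 180: heading 180 -> 0
]
Final: pos=(40.305,40.305), heading=0, 3 segment(s) drawn
Waypoints (4 total):
(0, 0)
(13.435, 13.435)
(26.87, 26.87)
(40.305, 40.305)

Answer: (0, 0)
(13.435, 13.435)
(26.87, 26.87)
(40.305, 40.305)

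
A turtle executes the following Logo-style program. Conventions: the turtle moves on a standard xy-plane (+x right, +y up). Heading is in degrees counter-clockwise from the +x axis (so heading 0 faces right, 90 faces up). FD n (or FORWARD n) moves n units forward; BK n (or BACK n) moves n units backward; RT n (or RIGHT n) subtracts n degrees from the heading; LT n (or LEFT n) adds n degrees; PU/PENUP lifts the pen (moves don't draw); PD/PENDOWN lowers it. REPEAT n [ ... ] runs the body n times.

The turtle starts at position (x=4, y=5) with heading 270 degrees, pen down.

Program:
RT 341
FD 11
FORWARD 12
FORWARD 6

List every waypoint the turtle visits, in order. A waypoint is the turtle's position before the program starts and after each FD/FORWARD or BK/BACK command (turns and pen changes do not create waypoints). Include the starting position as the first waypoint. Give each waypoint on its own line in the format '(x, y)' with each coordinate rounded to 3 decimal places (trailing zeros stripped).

Answer: (4, 5)
(7.581, -5.401)
(11.488, -16.747)
(13.441, -22.42)

Derivation:
Executing turtle program step by step:
Start: pos=(4,5), heading=270, pen down
RT 341: heading 270 -> 289
FD 11: (4,5) -> (7.581,-5.401) [heading=289, draw]
FD 12: (7.581,-5.401) -> (11.488,-16.747) [heading=289, draw]
FD 6: (11.488,-16.747) -> (13.441,-22.42) [heading=289, draw]
Final: pos=(13.441,-22.42), heading=289, 3 segment(s) drawn
Waypoints (4 total):
(4, 5)
(7.581, -5.401)
(11.488, -16.747)
(13.441, -22.42)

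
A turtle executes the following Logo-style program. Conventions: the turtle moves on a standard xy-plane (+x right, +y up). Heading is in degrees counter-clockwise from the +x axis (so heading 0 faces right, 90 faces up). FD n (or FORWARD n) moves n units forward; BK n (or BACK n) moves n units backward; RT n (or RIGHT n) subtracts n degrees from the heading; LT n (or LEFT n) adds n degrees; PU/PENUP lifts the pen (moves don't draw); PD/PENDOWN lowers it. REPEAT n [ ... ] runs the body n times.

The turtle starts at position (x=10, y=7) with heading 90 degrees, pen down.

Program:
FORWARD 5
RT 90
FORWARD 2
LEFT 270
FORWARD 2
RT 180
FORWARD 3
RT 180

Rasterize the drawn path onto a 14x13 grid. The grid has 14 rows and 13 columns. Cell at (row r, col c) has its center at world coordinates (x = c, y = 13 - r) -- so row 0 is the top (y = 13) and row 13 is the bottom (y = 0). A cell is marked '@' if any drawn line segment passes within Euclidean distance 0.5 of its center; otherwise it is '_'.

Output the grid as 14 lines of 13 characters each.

Answer: ____________@
__________@@@
__________@_@
__________@_@
__________@__
__________@__
__________@__
_____________
_____________
_____________
_____________
_____________
_____________
_____________

Derivation:
Segment 0: (10,7) -> (10,12)
Segment 1: (10,12) -> (12,12)
Segment 2: (12,12) -> (12,10)
Segment 3: (12,10) -> (12,13)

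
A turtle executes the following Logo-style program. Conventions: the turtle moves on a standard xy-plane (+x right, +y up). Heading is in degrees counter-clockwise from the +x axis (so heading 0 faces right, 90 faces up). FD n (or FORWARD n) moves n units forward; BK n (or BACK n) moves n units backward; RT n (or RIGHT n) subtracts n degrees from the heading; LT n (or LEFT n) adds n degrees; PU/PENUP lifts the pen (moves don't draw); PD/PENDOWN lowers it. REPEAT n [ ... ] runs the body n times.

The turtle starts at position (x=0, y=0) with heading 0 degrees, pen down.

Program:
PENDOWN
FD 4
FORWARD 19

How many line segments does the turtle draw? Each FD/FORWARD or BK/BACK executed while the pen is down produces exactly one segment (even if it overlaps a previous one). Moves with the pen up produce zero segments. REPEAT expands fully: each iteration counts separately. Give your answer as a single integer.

Executing turtle program step by step:
Start: pos=(0,0), heading=0, pen down
PD: pen down
FD 4: (0,0) -> (4,0) [heading=0, draw]
FD 19: (4,0) -> (23,0) [heading=0, draw]
Final: pos=(23,0), heading=0, 2 segment(s) drawn
Segments drawn: 2

Answer: 2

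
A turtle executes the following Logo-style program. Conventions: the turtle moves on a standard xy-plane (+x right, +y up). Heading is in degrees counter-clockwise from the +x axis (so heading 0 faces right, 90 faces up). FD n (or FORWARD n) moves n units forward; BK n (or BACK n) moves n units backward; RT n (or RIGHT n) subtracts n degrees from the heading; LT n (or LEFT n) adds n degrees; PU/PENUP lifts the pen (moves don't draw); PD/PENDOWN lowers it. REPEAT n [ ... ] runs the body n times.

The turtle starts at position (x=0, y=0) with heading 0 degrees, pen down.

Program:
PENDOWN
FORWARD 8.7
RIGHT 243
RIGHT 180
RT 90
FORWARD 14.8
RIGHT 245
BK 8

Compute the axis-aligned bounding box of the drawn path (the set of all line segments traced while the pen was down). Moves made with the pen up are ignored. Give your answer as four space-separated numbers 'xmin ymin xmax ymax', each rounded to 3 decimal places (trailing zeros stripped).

Answer: -10.791 -6.719 8.7 0

Derivation:
Executing turtle program step by step:
Start: pos=(0,0), heading=0, pen down
PD: pen down
FD 8.7: (0,0) -> (8.7,0) [heading=0, draw]
RT 243: heading 0 -> 117
RT 180: heading 117 -> 297
RT 90: heading 297 -> 207
FD 14.8: (8.7,0) -> (-4.487,-6.719) [heading=207, draw]
RT 245: heading 207 -> 322
BK 8: (-4.487,-6.719) -> (-10.791,-1.794) [heading=322, draw]
Final: pos=(-10.791,-1.794), heading=322, 3 segment(s) drawn

Segment endpoints: x in {-10.791, -4.487, 0, 8.7}, y in {-6.719, -1.794, 0}
xmin=-10.791, ymin=-6.719, xmax=8.7, ymax=0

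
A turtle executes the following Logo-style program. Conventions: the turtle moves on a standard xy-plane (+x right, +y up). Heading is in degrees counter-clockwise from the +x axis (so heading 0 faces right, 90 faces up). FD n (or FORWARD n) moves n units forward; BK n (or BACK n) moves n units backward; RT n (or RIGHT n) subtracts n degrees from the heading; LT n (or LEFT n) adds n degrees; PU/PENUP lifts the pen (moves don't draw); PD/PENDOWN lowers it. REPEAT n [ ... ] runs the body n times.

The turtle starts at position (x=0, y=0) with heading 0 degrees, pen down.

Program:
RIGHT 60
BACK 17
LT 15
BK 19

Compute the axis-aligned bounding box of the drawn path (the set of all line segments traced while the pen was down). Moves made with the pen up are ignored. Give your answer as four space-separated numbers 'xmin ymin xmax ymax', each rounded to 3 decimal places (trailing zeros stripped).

Answer: -21.935 0 0 28.157

Derivation:
Executing turtle program step by step:
Start: pos=(0,0), heading=0, pen down
RT 60: heading 0 -> 300
BK 17: (0,0) -> (-8.5,14.722) [heading=300, draw]
LT 15: heading 300 -> 315
BK 19: (-8.5,14.722) -> (-21.935,28.157) [heading=315, draw]
Final: pos=(-21.935,28.157), heading=315, 2 segment(s) drawn

Segment endpoints: x in {-21.935, -8.5, 0}, y in {0, 14.722, 28.157}
xmin=-21.935, ymin=0, xmax=0, ymax=28.157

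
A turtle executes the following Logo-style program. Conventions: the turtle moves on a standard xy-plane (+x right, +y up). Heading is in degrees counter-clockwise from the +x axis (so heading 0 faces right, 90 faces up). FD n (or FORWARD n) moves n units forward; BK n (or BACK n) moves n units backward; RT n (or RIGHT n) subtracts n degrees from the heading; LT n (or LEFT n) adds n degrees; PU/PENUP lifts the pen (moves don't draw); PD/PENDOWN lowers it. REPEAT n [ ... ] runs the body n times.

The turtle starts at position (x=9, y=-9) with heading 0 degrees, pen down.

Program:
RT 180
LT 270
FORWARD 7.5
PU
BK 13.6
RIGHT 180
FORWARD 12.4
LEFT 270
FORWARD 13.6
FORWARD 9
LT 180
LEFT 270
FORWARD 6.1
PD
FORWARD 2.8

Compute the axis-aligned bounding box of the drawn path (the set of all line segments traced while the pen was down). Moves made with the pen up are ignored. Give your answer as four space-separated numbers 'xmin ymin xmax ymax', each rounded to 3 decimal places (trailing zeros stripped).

Answer: -13.6 -36.4 9 -1.5

Derivation:
Executing turtle program step by step:
Start: pos=(9,-9), heading=0, pen down
RT 180: heading 0 -> 180
LT 270: heading 180 -> 90
FD 7.5: (9,-9) -> (9,-1.5) [heading=90, draw]
PU: pen up
BK 13.6: (9,-1.5) -> (9,-15.1) [heading=90, move]
RT 180: heading 90 -> 270
FD 12.4: (9,-15.1) -> (9,-27.5) [heading=270, move]
LT 270: heading 270 -> 180
FD 13.6: (9,-27.5) -> (-4.6,-27.5) [heading=180, move]
FD 9: (-4.6,-27.5) -> (-13.6,-27.5) [heading=180, move]
LT 180: heading 180 -> 0
LT 270: heading 0 -> 270
FD 6.1: (-13.6,-27.5) -> (-13.6,-33.6) [heading=270, move]
PD: pen down
FD 2.8: (-13.6,-33.6) -> (-13.6,-36.4) [heading=270, draw]
Final: pos=(-13.6,-36.4), heading=270, 2 segment(s) drawn

Segment endpoints: x in {-13.6, -13.6, 9}, y in {-36.4, -33.6, -9, -1.5}
xmin=-13.6, ymin=-36.4, xmax=9, ymax=-1.5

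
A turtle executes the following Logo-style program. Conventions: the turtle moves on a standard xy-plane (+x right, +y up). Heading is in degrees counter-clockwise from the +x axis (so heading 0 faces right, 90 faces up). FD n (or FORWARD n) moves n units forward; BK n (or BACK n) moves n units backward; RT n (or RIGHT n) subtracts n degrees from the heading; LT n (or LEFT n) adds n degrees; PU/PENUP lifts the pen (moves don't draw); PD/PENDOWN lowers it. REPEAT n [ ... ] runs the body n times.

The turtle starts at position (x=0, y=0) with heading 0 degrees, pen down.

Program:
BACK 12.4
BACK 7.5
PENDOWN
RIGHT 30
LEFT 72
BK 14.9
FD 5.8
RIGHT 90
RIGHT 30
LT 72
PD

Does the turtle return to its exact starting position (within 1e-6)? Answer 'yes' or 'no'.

Executing turtle program step by step:
Start: pos=(0,0), heading=0, pen down
BK 12.4: (0,0) -> (-12.4,0) [heading=0, draw]
BK 7.5: (-12.4,0) -> (-19.9,0) [heading=0, draw]
PD: pen down
RT 30: heading 0 -> 330
LT 72: heading 330 -> 42
BK 14.9: (-19.9,0) -> (-30.973,-9.97) [heading=42, draw]
FD 5.8: (-30.973,-9.97) -> (-26.663,-6.089) [heading=42, draw]
RT 90: heading 42 -> 312
RT 30: heading 312 -> 282
LT 72: heading 282 -> 354
PD: pen down
Final: pos=(-26.663,-6.089), heading=354, 4 segment(s) drawn

Start position: (0, 0)
Final position: (-26.663, -6.089)
Distance = 27.349; >= 1e-6 -> NOT closed

Answer: no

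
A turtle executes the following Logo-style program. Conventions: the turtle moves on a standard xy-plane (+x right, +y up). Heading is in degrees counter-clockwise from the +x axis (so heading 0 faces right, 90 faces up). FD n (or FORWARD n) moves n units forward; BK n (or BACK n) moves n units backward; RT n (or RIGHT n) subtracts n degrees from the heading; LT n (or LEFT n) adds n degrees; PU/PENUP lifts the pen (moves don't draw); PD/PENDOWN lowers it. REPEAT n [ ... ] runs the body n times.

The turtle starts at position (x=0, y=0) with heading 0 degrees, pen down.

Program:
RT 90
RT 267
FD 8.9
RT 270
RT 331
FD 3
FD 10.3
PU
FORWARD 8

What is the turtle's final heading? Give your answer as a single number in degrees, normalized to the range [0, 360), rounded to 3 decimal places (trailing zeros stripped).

Executing turtle program step by step:
Start: pos=(0,0), heading=0, pen down
RT 90: heading 0 -> 270
RT 267: heading 270 -> 3
FD 8.9: (0,0) -> (8.888,0.466) [heading=3, draw]
RT 270: heading 3 -> 93
RT 331: heading 93 -> 122
FD 3: (8.888,0.466) -> (7.298,3.01) [heading=122, draw]
FD 10.3: (7.298,3.01) -> (1.84,11.745) [heading=122, draw]
PU: pen up
FD 8: (1.84,11.745) -> (-2.399,18.529) [heading=122, move]
Final: pos=(-2.399,18.529), heading=122, 3 segment(s) drawn

Answer: 122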